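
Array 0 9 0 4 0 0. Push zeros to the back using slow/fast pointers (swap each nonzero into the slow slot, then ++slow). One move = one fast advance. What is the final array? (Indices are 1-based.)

[9, 4, 0, 0, 0, 0]

slow=1 fast=1: a[fast]=0, fast++
slow=1 fast=2: a[fast]=9≠0 swap→a[1]=9, slow++,fast++
slow=2 fast=3: a[fast]=0, fast++
slow=2 fast=4: a[fast]=4≠0 swap→a[2]=4, slow++,fast++
slow=3 fast=5: a[fast]=0, fast++
slow=3 fast=6: a[fast]=0, fast++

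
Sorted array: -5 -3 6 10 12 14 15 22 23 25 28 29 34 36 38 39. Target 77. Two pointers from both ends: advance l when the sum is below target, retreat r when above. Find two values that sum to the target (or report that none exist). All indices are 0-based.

l=0 r=15: -5+39=34 <77, l++
l=1 r=15: -3+39=36 <77, l++
l=2 r=15: 6+39=45 <77, l++
l=3 r=15: 10+39=49 <77, l++
l=4 r=15: 12+39=51 <77, l++
l=5 r=15: 14+39=53 <77, l++
l=6 r=15: 15+39=54 <77, l++
l=7 r=15: 22+39=61 <77, l++
l=8 r=15: 23+39=62 <77, l++
l=9 r=15: 25+39=64 <77, l++
l=10 r=15: 28+39=67 <77, l++
l=11 r=15: 29+39=68 <77, l++
l=12 r=15: 34+39=73 <77, l++
l=13 r=15: 36+39=75 <77, l++
l=14 r=15: 38+39=77, found

(38, 39)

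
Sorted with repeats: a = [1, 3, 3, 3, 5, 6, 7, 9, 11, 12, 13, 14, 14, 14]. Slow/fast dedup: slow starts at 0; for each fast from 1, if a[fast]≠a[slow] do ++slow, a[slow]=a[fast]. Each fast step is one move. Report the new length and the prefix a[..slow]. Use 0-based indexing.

length 10; prefix = [1, 3, 5, 6, 7, 9, 11, 12, 13, 14]

slow=0 fast=1: a[fast]=3≠a[slow]=1 write a[1]=3, slow++,fast++
slow=1 fast=2: a[fast]=3=a[slow] dup, fast++
slow=1 fast=3: a[fast]=3=a[slow] dup, fast++
slow=1 fast=4: a[fast]=5≠a[slow]=3 write a[2]=5, slow++,fast++
slow=2 fast=5: a[fast]=6≠a[slow]=5 write a[3]=6, slow++,fast++
slow=3 fast=6: a[fast]=7≠a[slow]=6 write a[4]=7, slow++,fast++
slow=4 fast=7: a[fast]=9≠a[slow]=7 write a[5]=9, slow++,fast++
slow=5 fast=8: a[fast]=11≠a[slow]=9 write a[6]=11, slow++,fast++
slow=6 fast=9: a[fast]=12≠a[slow]=11 write a[7]=12, slow++,fast++
slow=7 fast=10: a[fast]=13≠a[slow]=12 write a[8]=13, slow++,fast++
slow=8 fast=11: a[fast]=14≠a[slow]=13 write a[9]=14, slow++,fast++
slow=9 fast=12: a[fast]=14=a[slow] dup, fast++
slow=9 fast=13: a[fast]=14=a[slow] dup, fast++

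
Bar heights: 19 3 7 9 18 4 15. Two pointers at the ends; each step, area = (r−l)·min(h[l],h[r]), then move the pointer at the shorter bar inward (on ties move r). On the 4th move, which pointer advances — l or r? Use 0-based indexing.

[0,6] min(19,15)*6=90 best=90 * → r--
[0,5] min(19,4)*5=20 best=90 → r--
[0,4] min(19,18)*4=72 best=90 → r--
[0,3] min(19,9)*3=27 best=90 → r--

r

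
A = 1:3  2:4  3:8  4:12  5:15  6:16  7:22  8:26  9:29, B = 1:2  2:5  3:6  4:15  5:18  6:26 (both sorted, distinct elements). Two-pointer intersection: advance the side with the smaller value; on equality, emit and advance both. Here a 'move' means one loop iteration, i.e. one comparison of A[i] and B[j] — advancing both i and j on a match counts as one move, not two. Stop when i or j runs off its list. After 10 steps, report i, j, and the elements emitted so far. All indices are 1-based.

[i=1,j=1] 3>2 → j++
[i=1,j=2] 3<5 → i++
[i=2,j=2] 4<5 → i++
[i=3,j=2] 8>5 → j++
[i=3,j=3] 8>6 → j++
[i=3,j=4] 8<15 → i++
[i=4,j=4] 12<15 → i++
[i=5,j=4] 15==15 emit → i++,j++
[i=6,j=5] 16<18 → i++
[i=7,j=5] 22>18 → j++

i=7, j=6, emitted=[15]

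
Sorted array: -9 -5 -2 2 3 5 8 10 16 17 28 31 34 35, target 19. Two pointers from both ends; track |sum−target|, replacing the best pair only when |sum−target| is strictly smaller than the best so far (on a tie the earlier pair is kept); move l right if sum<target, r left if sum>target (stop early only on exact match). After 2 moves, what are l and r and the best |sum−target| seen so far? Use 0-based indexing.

l=0 r=13: -9+35=26 d=7 *, r--
l=0 r=12: -9+34=25 d=6 *, r--

l=0, r=11, best |Δ|=6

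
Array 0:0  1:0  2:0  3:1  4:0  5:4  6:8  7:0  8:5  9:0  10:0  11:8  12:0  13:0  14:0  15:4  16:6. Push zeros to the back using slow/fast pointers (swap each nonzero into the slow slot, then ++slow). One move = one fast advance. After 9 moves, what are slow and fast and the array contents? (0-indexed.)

(s=0,f=0) a[fast]=0 → fast++
(s=0,f=1) a[fast]=0 → fast++
(s=0,f=2) a[fast]=0 → fast++
(s=0,f=3) a[fast]=1≠0 swap→a[0]=1 → slow++,fast++
(s=1,f=4) a[fast]=0 → fast++
(s=1,f=5) a[fast]=4≠0 swap→a[1]=4 → slow++,fast++
(s=2,f=6) a[fast]=8≠0 swap→a[2]=8 → slow++,fast++
(s=3,f=7) a[fast]=0 → fast++
(s=3,f=8) a[fast]=5≠0 swap→a[3]=5 → slow++,fast++

slow=4, fast=9, a=[1, 4, 8, 5, 0, 0, 0, 0, 0, 0, 0, 8, 0, 0, 0, 4, 6]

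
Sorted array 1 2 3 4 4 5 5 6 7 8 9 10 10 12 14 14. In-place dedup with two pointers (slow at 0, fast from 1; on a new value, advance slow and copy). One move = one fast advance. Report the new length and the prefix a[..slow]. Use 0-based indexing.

(s=0,f=1) a[fast]=2≠a[slow]=1 write a[1]=2 → slow++,fast++
(s=1,f=2) a[fast]=3≠a[slow]=2 write a[2]=3 → slow++,fast++
(s=2,f=3) a[fast]=4≠a[slow]=3 write a[3]=4 → slow++,fast++
(s=3,f=4) a[fast]=4=a[slow] dup → fast++
(s=3,f=5) a[fast]=5≠a[slow]=4 write a[4]=5 → slow++,fast++
(s=4,f=6) a[fast]=5=a[slow] dup → fast++
(s=4,f=7) a[fast]=6≠a[slow]=5 write a[5]=6 → slow++,fast++
(s=5,f=8) a[fast]=7≠a[slow]=6 write a[6]=7 → slow++,fast++
(s=6,f=9) a[fast]=8≠a[slow]=7 write a[7]=8 → slow++,fast++
(s=7,f=10) a[fast]=9≠a[slow]=8 write a[8]=9 → slow++,fast++
(s=8,f=11) a[fast]=10≠a[slow]=9 write a[9]=10 → slow++,fast++
(s=9,f=12) a[fast]=10=a[slow] dup → fast++
(s=9,f=13) a[fast]=12≠a[slow]=10 write a[10]=12 → slow++,fast++
(s=10,f=14) a[fast]=14≠a[slow]=12 write a[11]=14 → slow++,fast++
(s=11,f=15) a[fast]=14=a[slow] dup → fast++

length 12; prefix = [1, 2, 3, 4, 5, 6, 7, 8, 9, 10, 12, 14]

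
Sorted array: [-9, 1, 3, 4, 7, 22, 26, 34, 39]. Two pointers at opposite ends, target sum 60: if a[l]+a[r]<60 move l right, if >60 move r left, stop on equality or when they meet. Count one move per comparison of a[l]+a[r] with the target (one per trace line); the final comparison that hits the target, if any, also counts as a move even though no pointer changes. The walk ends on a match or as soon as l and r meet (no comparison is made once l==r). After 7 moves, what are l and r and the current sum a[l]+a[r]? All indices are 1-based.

[1,9] -9+39=30 <60 → l++
[2,9] 1+39=40 <60 → l++
[3,9] 3+39=42 <60 → l++
[4,9] 4+39=43 <60 → l++
[5,9] 7+39=46 <60 → l++
[6,9] 22+39=61 >60 → r--
[6,8] 22+34=56 <60 → l++

l=7, r=8, sum=60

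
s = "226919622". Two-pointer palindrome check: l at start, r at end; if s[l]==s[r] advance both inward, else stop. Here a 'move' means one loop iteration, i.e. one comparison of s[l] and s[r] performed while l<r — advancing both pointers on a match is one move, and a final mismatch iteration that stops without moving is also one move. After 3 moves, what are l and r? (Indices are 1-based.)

l=4, r=6

l=1 r=9: '2'=='2', l++,r--
l=2 r=8: '2'=='2', l++,r--
l=3 r=7: '6'=='6', l++,r--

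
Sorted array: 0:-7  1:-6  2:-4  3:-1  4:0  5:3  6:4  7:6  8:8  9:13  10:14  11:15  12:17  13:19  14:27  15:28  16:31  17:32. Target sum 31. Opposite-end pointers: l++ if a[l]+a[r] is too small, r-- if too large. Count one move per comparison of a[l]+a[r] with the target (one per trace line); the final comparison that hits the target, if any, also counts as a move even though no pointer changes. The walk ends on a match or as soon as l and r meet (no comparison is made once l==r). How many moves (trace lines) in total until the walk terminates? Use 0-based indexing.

4 moves

l=0 r=17: -7+32=25 <31, l++
l=1 r=17: -6+32=26 <31, l++
l=2 r=17: -4+32=28 <31, l++
l=3 r=17: -1+32=31, found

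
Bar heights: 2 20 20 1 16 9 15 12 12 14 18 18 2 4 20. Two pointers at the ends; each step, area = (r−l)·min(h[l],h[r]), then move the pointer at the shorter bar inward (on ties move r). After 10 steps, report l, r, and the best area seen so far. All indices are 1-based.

l=1 r=15: min(2,20)*14=28 best=28 *, l++
l=2 r=15: min(20,20)*13=260 best=260 *, r--
l=2 r=14: min(20,4)*12=48 best=260, r--
l=2 r=13: min(20,2)*11=22 best=260, r--
l=2 r=12: min(20,18)*10=180 best=260, r--
l=2 r=11: min(20,18)*9=162 best=260, r--
l=2 r=10: min(20,14)*8=112 best=260, r--
l=2 r=9: min(20,12)*7=84 best=260, r--
l=2 r=8: min(20,12)*6=72 best=260, r--
l=2 r=7: min(20,15)*5=75 best=260, r--

l=2, r=6, best area=260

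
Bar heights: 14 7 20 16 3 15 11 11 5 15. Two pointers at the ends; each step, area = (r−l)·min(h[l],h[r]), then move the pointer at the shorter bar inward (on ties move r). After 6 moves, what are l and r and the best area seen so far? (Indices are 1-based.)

l=3, r=6, best area=126

[1,10] min(14,15)*9=126 best=126 * → l++
[2,10] min(7,15)*8=56 best=126 → l++
[3,10] min(20,15)*7=105 best=126 → r--
[3,9] min(20,5)*6=30 best=126 → r--
[3,8] min(20,11)*5=55 best=126 → r--
[3,7] min(20,11)*4=44 best=126 → r--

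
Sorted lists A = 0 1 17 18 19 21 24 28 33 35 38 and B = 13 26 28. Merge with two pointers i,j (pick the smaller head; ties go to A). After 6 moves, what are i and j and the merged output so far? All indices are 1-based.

i=1 j=1: A[i]=0<=B[j]=13 take 0, i++
i=2 j=1: A[i]=1<=B[j]=13 take 1, i++
i=3 j=1: A[i]=17>B[j]=13 take 13, j++
i=3 j=2: A[i]=17<=B[j]=26 take 17, i++
i=4 j=2: A[i]=18<=B[j]=26 take 18, i++
i=5 j=2: A[i]=19<=B[j]=26 take 19, i++

i=6, j=2, merged so far=[0, 1, 13, 17, 18, 19]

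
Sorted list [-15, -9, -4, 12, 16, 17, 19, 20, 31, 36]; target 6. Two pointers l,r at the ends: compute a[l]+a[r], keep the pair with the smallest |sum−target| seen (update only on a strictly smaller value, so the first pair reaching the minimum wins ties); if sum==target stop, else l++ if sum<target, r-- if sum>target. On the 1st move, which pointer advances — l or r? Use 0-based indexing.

l=0 r=9: -15+36=21 d=15 *, r--

r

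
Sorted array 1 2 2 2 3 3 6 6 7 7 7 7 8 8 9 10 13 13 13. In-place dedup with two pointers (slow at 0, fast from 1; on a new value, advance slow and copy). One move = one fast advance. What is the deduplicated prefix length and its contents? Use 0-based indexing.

(s=0,f=1) a[fast]=2≠a[slow]=1 write a[1]=2 → slow++,fast++
(s=1,f=2) a[fast]=2=a[slow] dup → fast++
(s=1,f=3) a[fast]=2=a[slow] dup → fast++
(s=1,f=4) a[fast]=3≠a[slow]=2 write a[2]=3 → slow++,fast++
(s=2,f=5) a[fast]=3=a[slow] dup → fast++
(s=2,f=6) a[fast]=6≠a[slow]=3 write a[3]=6 → slow++,fast++
(s=3,f=7) a[fast]=6=a[slow] dup → fast++
(s=3,f=8) a[fast]=7≠a[slow]=6 write a[4]=7 → slow++,fast++
(s=4,f=9) a[fast]=7=a[slow] dup → fast++
(s=4,f=10) a[fast]=7=a[slow] dup → fast++
(s=4,f=11) a[fast]=7=a[slow] dup → fast++
(s=4,f=12) a[fast]=8≠a[slow]=7 write a[5]=8 → slow++,fast++
(s=5,f=13) a[fast]=8=a[slow] dup → fast++
(s=5,f=14) a[fast]=9≠a[slow]=8 write a[6]=9 → slow++,fast++
(s=6,f=15) a[fast]=10≠a[slow]=9 write a[7]=10 → slow++,fast++
(s=7,f=16) a[fast]=13≠a[slow]=10 write a[8]=13 → slow++,fast++
(s=8,f=17) a[fast]=13=a[slow] dup → fast++
(s=8,f=18) a[fast]=13=a[slow] dup → fast++

length 9; prefix = [1, 2, 3, 6, 7, 8, 9, 10, 13]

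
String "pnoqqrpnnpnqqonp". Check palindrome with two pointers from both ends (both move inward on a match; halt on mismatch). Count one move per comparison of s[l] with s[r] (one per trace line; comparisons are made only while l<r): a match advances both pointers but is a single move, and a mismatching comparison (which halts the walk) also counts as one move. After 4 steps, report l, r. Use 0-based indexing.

[0,15] 'p'=='p' → l++,r--
[1,14] 'n'=='n' → l++,r--
[2,13] 'o'=='o' → l++,r--
[3,12] 'q'=='q' → l++,r--

l=4, r=11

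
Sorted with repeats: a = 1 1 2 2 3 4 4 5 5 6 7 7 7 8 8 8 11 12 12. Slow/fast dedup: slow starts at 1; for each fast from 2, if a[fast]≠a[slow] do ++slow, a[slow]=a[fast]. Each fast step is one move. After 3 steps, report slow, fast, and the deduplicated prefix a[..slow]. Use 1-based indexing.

slow=2, fast=5, prefix=[1, 2]

(s=1,f=2) a[fast]=1=a[slow] dup → fast++
(s=1,f=3) a[fast]=2≠a[slow]=1 write a[2]=2 → slow++,fast++
(s=2,f=4) a[fast]=2=a[slow] dup → fast++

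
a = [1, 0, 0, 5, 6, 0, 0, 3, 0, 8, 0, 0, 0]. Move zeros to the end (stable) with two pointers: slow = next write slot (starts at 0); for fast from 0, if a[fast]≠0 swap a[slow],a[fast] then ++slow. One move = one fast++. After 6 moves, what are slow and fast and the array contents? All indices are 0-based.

(s=0,f=0) a[fast]=1≠0 swap→a[0]=1 → slow++,fast++
(s=1,f=1) a[fast]=0 → fast++
(s=1,f=2) a[fast]=0 → fast++
(s=1,f=3) a[fast]=5≠0 swap→a[1]=5 → slow++,fast++
(s=2,f=4) a[fast]=6≠0 swap→a[2]=6 → slow++,fast++
(s=3,f=5) a[fast]=0 → fast++

slow=3, fast=6, a=[1, 5, 6, 0, 0, 0, 0, 3, 0, 8, 0, 0, 0]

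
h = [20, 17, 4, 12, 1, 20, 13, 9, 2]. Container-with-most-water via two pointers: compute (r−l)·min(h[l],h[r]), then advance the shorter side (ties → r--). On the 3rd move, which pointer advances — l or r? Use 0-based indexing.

l=0 r=8: min(20,2)*8=16 best=16 *, r--
l=0 r=7: min(20,9)*7=63 best=63 *, r--
l=0 r=6: min(20,13)*6=78 best=78 *, r--

r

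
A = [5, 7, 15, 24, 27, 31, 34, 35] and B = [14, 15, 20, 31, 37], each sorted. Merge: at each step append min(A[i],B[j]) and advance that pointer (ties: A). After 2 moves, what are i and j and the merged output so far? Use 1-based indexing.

i=3, j=1, merged so far=[5, 7]

[i=1,j=1] A[i]=5<=B[j]=14 take 5 → i++
[i=2,j=1] A[i]=7<=B[j]=14 take 7 → i++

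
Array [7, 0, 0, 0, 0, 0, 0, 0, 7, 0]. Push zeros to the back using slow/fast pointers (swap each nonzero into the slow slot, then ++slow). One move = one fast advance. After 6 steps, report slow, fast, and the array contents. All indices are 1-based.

slow=1 fast=1: a[fast]=7≠0 swap→a[1]=7, slow++,fast++
slow=2 fast=2: a[fast]=0, fast++
slow=2 fast=3: a[fast]=0, fast++
slow=2 fast=4: a[fast]=0, fast++
slow=2 fast=5: a[fast]=0, fast++
slow=2 fast=6: a[fast]=0, fast++

slow=2, fast=7, a=[7, 0, 0, 0, 0, 0, 0, 0, 7, 0]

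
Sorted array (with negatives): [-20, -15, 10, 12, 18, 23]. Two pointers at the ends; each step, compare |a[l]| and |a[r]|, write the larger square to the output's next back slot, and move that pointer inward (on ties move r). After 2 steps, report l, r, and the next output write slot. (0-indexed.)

l=1, r=4, next write slot=3

[0,5] |-20|<=|23| out[5]=529 → r--
[0,4] |-20|>|18| out[4]=400 → l++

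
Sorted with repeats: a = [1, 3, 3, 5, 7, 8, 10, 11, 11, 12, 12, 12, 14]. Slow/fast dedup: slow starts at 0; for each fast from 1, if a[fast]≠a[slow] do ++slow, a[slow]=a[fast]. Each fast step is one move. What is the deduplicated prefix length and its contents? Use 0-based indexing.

(s=0,f=1) a[fast]=3≠a[slow]=1 write a[1]=3 → slow++,fast++
(s=1,f=2) a[fast]=3=a[slow] dup → fast++
(s=1,f=3) a[fast]=5≠a[slow]=3 write a[2]=5 → slow++,fast++
(s=2,f=4) a[fast]=7≠a[slow]=5 write a[3]=7 → slow++,fast++
(s=3,f=5) a[fast]=8≠a[slow]=7 write a[4]=8 → slow++,fast++
(s=4,f=6) a[fast]=10≠a[slow]=8 write a[5]=10 → slow++,fast++
(s=5,f=7) a[fast]=11≠a[slow]=10 write a[6]=11 → slow++,fast++
(s=6,f=8) a[fast]=11=a[slow] dup → fast++
(s=6,f=9) a[fast]=12≠a[slow]=11 write a[7]=12 → slow++,fast++
(s=7,f=10) a[fast]=12=a[slow] dup → fast++
(s=7,f=11) a[fast]=12=a[slow] dup → fast++
(s=7,f=12) a[fast]=14≠a[slow]=12 write a[8]=14 → slow++,fast++

length 9; prefix = [1, 3, 5, 7, 8, 10, 11, 12, 14]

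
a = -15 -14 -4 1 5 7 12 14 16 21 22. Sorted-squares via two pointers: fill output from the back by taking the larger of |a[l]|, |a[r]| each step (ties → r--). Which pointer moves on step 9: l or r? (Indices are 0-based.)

l=0 r=10: |-15|<=|22| out[10]=484, r--
l=0 r=9: |-15|<=|21| out[9]=441, r--
l=0 r=8: |-15|<=|16| out[8]=256, r--
l=0 r=7: |-15|>|14| out[7]=225, l++
l=1 r=7: |-14|<=|14| out[6]=196, r--
l=1 r=6: |-14|>|12| out[5]=196, l++
l=2 r=6: |-4|<=|12| out[4]=144, r--
l=2 r=5: |-4|<=|7| out[3]=49, r--
l=2 r=4: |-4|<=|5| out[2]=25, r--

r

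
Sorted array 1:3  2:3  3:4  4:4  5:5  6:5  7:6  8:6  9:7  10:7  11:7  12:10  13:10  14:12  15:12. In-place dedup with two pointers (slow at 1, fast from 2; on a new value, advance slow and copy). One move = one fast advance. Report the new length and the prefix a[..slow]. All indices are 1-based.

(s=1,f=2) a[fast]=3=a[slow] dup → fast++
(s=1,f=3) a[fast]=4≠a[slow]=3 write a[2]=4 → slow++,fast++
(s=2,f=4) a[fast]=4=a[slow] dup → fast++
(s=2,f=5) a[fast]=5≠a[slow]=4 write a[3]=5 → slow++,fast++
(s=3,f=6) a[fast]=5=a[slow] dup → fast++
(s=3,f=7) a[fast]=6≠a[slow]=5 write a[4]=6 → slow++,fast++
(s=4,f=8) a[fast]=6=a[slow] dup → fast++
(s=4,f=9) a[fast]=7≠a[slow]=6 write a[5]=7 → slow++,fast++
(s=5,f=10) a[fast]=7=a[slow] dup → fast++
(s=5,f=11) a[fast]=7=a[slow] dup → fast++
(s=5,f=12) a[fast]=10≠a[slow]=7 write a[6]=10 → slow++,fast++
(s=6,f=13) a[fast]=10=a[slow] dup → fast++
(s=6,f=14) a[fast]=12≠a[slow]=10 write a[7]=12 → slow++,fast++
(s=7,f=15) a[fast]=12=a[slow] dup → fast++

length 7; prefix = [3, 4, 5, 6, 7, 10, 12]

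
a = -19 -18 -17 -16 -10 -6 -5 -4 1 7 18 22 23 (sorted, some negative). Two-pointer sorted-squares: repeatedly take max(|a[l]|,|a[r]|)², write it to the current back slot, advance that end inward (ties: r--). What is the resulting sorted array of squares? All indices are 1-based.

l=1 r=13: |-19|<=|23| out[13]=529, r--
l=1 r=12: |-19|<=|22| out[12]=484, r--
l=1 r=11: |-19|>|18| out[11]=361, l++
l=2 r=11: |-18|<=|18| out[10]=324, r--
l=2 r=10: |-18|>|7| out[9]=324, l++
l=3 r=10: |-17|>|7| out[8]=289, l++
l=4 r=10: |-16|>|7| out[7]=256, l++
l=5 r=10: |-10|>|7| out[6]=100, l++
l=6 r=10: |-6|<=|7| out[5]=49, r--
l=6 r=9: |-6|>|1| out[4]=36, l++
l=7 r=9: |-5|>|1| out[3]=25, l++
l=8 r=9: |-4|>|1| out[2]=16, l++
l=9 r=9: |1|<=|1| out[1]=1, r--

[1, 16, 25, 36, 49, 100, 256, 289, 324, 324, 361, 484, 529]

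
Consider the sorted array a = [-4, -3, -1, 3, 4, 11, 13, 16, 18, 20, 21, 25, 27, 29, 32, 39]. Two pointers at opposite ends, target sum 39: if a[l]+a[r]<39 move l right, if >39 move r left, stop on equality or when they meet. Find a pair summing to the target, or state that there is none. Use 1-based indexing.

l=1 r=16: -4+39=35 <39, l++
l=2 r=16: -3+39=36 <39, l++
l=3 r=16: -1+39=38 <39, l++
l=4 r=16: 3+39=42 >39, r--
l=4 r=15: 3+32=35 <39, l++
l=5 r=15: 4+32=36 <39, l++
l=6 r=15: 11+32=43 >39, r--
l=6 r=14: 11+29=40 >39, r--
l=6 r=13: 11+27=38 <39, l++
l=7 r=13: 13+27=40 >39, r--
l=7 r=12: 13+25=38 <39, l++
l=8 r=12: 16+25=41 >39, r--
l=8 r=11: 16+21=37 <39, l++
l=9 r=11: 18+21=39, found

(18, 21)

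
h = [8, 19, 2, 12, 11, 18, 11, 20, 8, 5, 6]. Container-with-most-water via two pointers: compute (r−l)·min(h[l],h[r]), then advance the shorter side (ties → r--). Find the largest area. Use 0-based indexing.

max area = 114

l=0 r=10: min(8,6)*10=60 best=60 *, r--
l=0 r=9: min(8,5)*9=45 best=60, r--
l=0 r=8: min(8,8)*8=64 best=64 *, r--
l=0 r=7: min(8,20)*7=56 best=64, l++
l=1 r=7: min(19,20)*6=114 best=114 *, l++
l=2 r=7: min(2,20)*5=10 best=114, l++
l=3 r=7: min(12,20)*4=48 best=114, l++
l=4 r=7: min(11,20)*3=33 best=114, l++
l=5 r=7: min(18,20)*2=36 best=114, l++
l=6 r=7: min(11,20)*1=11 best=114, l++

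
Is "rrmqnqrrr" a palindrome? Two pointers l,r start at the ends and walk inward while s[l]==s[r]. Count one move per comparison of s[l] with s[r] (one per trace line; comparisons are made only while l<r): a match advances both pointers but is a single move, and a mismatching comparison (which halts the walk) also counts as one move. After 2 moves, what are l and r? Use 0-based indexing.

l=0 r=8: 'r'=='r', l++,r--
l=1 r=7: 'r'=='r', l++,r--

l=2, r=6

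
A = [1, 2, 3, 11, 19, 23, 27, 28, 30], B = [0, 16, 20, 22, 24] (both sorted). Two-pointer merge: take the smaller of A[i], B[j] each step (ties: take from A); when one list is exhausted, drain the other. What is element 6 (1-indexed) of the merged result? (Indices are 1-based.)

merged[6] = 16

[i=1,j=1] A[i]=1>B[j]=0 take 0 → j++
[i=1,j=2] A[i]=1<=B[j]=16 take 1 → i++
[i=2,j=2] A[i]=2<=B[j]=16 take 2 → i++
[i=3,j=2] A[i]=3<=B[j]=16 take 3 → i++
[i=4,j=2] A[i]=11<=B[j]=16 take 11 → i++
[i=5,j=2] A[i]=19>B[j]=16 take 16 → j++
[i=5,j=3] A[i]=19<=B[j]=20 take 19 → i++
[i=6,j=3] A[i]=23>B[j]=20 take 20 → j++
[i=6,j=4] A[i]=23>B[j]=22 take 22 → j++
[i=6,j=5] A[i]=23<=B[j]=24 take 23 → i++
[i=7,j=5] A[i]=27>B[j]=24 take 24 → j++
[i=7,j=6] B done, take A[i]=27 → i++
[i=8,j=6] B done, take A[i]=28 → i++
[i=9,j=6] B done, take A[i]=30 → i++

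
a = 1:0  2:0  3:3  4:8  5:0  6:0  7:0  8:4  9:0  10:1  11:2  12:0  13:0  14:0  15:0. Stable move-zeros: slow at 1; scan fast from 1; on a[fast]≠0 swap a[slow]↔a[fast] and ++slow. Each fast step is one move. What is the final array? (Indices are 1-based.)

slow=1 fast=1: a[fast]=0, fast++
slow=1 fast=2: a[fast]=0, fast++
slow=1 fast=3: a[fast]=3≠0 swap→a[1]=3, slow++,fast++
slow=2 fast=4: a[fast]=8≠0 swap→a[2]=8, slow++,fast++
slow=3 fast=5: a[fast]=0, fast++
slow=3 fast=6: a[fast]=0, fast++
slow=3 fast=7: a[fast]=0, fast++
slow=3 fast=8: a[fast]=4≠0 swap→a[3]=4, slow++,fast++
slow=4 fast=9: a[fast]=0, fast++
slow=4 fast=10: a[fast]=1≠0 swap→a[4]=1, slow++,fast++
slow=5 fast=11: a[fast]=2≠0 swap→a[5]=2, slow++,fast++
slow=6 fast=12: a[fast]=0, fast++
slow=6 fast=13: a[fast]=0, fast++
slow=6 fast=14: a[fast]=0, fast++
slow=6 fast=15: a[fast]=0, fast++

[3, 8, 4, 1, 2, 0, 0, 0, 0, 0, 0, 0, 0, 0, 0]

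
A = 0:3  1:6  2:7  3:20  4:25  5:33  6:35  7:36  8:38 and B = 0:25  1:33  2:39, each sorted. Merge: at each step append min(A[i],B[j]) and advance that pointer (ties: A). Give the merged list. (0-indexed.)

[3, 6, 7, 20, 25, 25, 33, 33, 35, 36, 38, 39]

[i=0,j=0] A[i]=3<=B[j]=25 take 3 → i++
[i=1,j=0] A[i]=6<=B[j]=25 take 6 → i++
[i=2,j=0] A[i]=7<=B[j]=25 take 7 → i++
[i=3,j=0] A[i]=20<=B[j]=25 take 20 → i++
[i=4,j=0] A[i]=25<=B[j]=25 take 25 → i++
[i=5,j=0] A[i]=33>B[j]=25 take 25 → j++
[i=5,j=1] A[i]=33<=B[j]=33 take 33 → i++
[i=6,j=1] A[i]=35>B[j]=33 take 33 → j++
[i=6,j=2] A[i]=35<=B[j]=39 take 35 → i++
[i=7,j=2] A[i]=36<=B[j]=39 take 36 → i++
[i=8,j=2] A[i]=38<=B[j]=39 take 38 → i++
[i=9,j=2] A done, take B[j]=39 → j++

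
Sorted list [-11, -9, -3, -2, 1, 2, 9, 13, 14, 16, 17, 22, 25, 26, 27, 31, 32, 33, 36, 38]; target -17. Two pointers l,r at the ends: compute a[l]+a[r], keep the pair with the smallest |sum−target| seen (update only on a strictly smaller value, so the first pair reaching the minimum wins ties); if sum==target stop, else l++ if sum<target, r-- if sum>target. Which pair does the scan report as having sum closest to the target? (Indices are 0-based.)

[0,19] -11+38=27 d=44 * → r--
[0,18] -11+36=25 d=42 * → r--
[0,17] -11+33=22 d=39 * → r--
[0,16] -11+32=21 d=38 * → r--
[0,15] -11+31=20 d=37 * → r--
[0,14] -11+27=16 d=33 * → r--
[0,13] -11+26=15 d=32 * → r--
[0,12] -11+25=14 d=31 * → r--
[0,11] -11+22=11 d=28 * → r--
[0,10] -11+17=6 d=23 * → r--
[0,9] -11+16=5 d=22 * → r--
[0,8] -11+14=3 d=20 * → r--
[0,7] -11+13=2 d=19 * → r--
[0,6] -11+9=-2 d=15 * → r--
[0,5] -11+2=-9 d=8 * → r--
[0,4] -11+1=-10 d=7 * → r--
[0,3] -11+-2=-13 d=4 * → r--
[0,2] -11+-3=-14 d=3 * → r--
[0,1] -11+-9=-20 d=3 → l++

pair (-11, -3) with sum -14 (|Δ|=3)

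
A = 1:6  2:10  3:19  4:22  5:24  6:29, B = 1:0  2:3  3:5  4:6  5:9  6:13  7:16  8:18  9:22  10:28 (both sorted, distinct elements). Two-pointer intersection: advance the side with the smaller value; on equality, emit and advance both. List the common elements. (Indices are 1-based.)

intersection = [6, 22]

i=1 j=1: 6>0, j++
i=1 j=2: 6>3, j++
i=1 j=3: 6>5, j++
i=1 j=4: 6==6 emit, i++,j++
i=2 j=5: 10>9, j++
i=2 j=6: 10<13, i++
i=3 j=6: 19>13, j++
i=3 j=7: 19>16, j++
i=3 j=8: 19>18, j++
i=3 j=9: 19<22, i++
i=4 j=9: 22==22 emit, i++,j++
i=5 j=10: 24<28, i++
i=6 j=10: 29>28, j++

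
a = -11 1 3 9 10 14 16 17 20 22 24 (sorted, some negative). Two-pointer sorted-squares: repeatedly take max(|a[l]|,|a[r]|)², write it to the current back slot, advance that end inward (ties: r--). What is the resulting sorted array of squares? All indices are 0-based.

[0,10] |-11|<=|24| out[10]=576 → r--
[0,9] |-11|<=|22| out[9]=484 → r--
[0,8] |-11|<=|20| out[8]=400 → r--
[0,7] |-11|<=|17| out[7]=289 → r--
[0,6] |-11|<=|16| out[6]=256 → r--
[0,5] |-11|<=|14| out[5]=196 → r--
[0,4] |-11|>|10| out[4]=121 → l++
[1,4] |1|<=|10| out[3]=100 → r--
[1,3] |1|<=|9| out[2]=81 → r--
[1,2] |1|<=|3| out[1]=9 → r--
[1,1] |1|<=|1| out[0]=1 → r--

[1, 9, 81, 100, 121, 196, 256, 289, 400, 484, 576]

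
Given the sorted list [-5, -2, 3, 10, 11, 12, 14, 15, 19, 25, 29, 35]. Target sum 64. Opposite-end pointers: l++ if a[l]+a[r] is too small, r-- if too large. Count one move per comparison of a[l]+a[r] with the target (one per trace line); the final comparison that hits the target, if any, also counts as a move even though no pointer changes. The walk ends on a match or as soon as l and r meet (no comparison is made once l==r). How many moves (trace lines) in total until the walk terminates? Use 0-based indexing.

11 moves

l=0 r=11: -5+35=30 <64, l++
l=1 r=11: -2+35=33 <64, l++
l=2 r=11: 3+35=38 <64, l++
l=3 r=11: 10+35=45 <64, l++
l=4 r=11: 11+35=46 <64, l++
l=5 r=11: 12+35=47 <64, l++
l=6 r=11: 14+35=49 <64, l++
l=7 r=11: 15+35=50 <64, l++
l=8 r=11: 19+35=54 <64, l++
l=9 r=11: 25+35=60 <64, l++
l=10 r=11: 29+35=64, found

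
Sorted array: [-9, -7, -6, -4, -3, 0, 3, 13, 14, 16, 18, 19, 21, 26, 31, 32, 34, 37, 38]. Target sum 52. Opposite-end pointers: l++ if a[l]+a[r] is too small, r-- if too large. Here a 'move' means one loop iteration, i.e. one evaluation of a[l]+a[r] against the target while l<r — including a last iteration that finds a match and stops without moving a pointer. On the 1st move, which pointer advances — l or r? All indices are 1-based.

[1,19] -9+38=29 <52 → l++

l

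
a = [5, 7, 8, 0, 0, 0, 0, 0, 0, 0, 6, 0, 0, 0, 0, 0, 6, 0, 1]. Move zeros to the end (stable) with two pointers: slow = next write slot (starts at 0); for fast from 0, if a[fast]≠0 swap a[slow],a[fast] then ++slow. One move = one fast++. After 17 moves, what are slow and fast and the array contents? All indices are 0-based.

(s=0,f=0) a[fast]=5≠0 swap→a[0]=5 → slow++,fast++
(s=1,f=1) a[fast]=7≠0 swap→a[1]=7 → slow++,fast++
(s=2,f=2) a[fast]=8≠0 swap→a[2]=8 → slow++,fast++
(s=3,f=3) a[fast]=0 → fast++
(s=3,f=4) a[fast]=0 → fast++
(s=3,f=5) a[fast]=0 → fast++
(s=3,f=6) a[fast]=0 → fast++
(s=3,f=7) a[fast]=0 → fast++
(s=3,f=8) a[fast]=0 → fast++
(s=3,f=9) a[fast]=0 → fast++
(s=3,f=10) a[fast]=6≠0 swap→a[3]=6 → slow++,fast++
(s=4,f=11) a[fast]=0 → fast++
(s=4,f=12) a[fast]=0 → fast++
(s=4,f=13) a[fast]=0 → fast++
(s=4,f=14) a[fast]=0 → fast++
(s=4,f=15) a[fast]=0 → fast++
(s=4,f=16) a[fast]=6≠0 swap→a[4]=6 → slow++,fast++

slow=5, fast=17, a=[5, 7, 8, 6, 6, 0, 0, 0, 0, 0, 0, 0, 0, 0, 0, 0, 0, 0, 1]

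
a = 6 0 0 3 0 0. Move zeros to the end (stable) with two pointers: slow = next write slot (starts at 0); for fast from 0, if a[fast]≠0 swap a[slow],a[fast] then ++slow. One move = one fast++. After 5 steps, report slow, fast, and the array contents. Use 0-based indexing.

slow=2, fast=5, a=[6, 3, 0, 0, 0, 0]

(s=0,f=0) a[fast]=6≠0 swap→a[0]=6 → slow++,fast++
(s=1,f=1) a[fast]=0 → fast++
(s=1,f=2) a[fast]=0 → fast++
(s=1,f=3) a[fast]=3≠0 swap→a[1]=3 → slow++,fast++
(s=2,f=4) a[fast]=0 → fast++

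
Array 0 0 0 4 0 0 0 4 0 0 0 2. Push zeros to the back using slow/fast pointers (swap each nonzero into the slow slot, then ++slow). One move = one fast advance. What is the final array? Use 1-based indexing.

(s=1,f=1) a[fast]=0 → fast++
(s=1,f=2) a[fast]=0 → fast++
(s=1,f=3) a[fast]=0 → fast++
(s=1,f=4) a[fast]=4≠0 swap→a[1]=4 → slow++,fast++
(s=2,f=5) a[fast]=0 → fast++
(s=2,f=6) a[fast]=0 → fast++
(s=2,f=7) a[fast]=0 → fast++
(s=2,f=8) a[fast]=4≠0 swap→a[2]=4 → slow++,fast++
(s=3,f=9) a[fast]=0 → fast++
(s=3,f=10) a[fast]=0 → fast++
(s=3,f=11) a[fast]=0 → fast++
(s=3,f=12) a[fast]=2≠0 swap→a[3]=2 → slow++,fast++

[4, 4, 2, 0, 0, 0, 0, 0, 0, 0, 0, 0]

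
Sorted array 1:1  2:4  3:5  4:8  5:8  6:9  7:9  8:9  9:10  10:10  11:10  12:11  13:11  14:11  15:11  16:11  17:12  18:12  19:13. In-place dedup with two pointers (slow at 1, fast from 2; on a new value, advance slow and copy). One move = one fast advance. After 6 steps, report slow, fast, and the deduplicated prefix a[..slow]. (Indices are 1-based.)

slow=1 fast=2: a[fast]=4≠a[slow]=1 write a[2]=4, slow++,fast++
slow=2 fast=3: a[fast]=5≠a[slow]=4 write a[3]=5, slow++,fast++
slow=3 fast=4: a[fast]=8≠a[slow]=5 write a[4]=8, slow++,fast++
slow=4 fast=5: a[fast]=8=a[slow] dup, fast++
slow=4 fast=6: a[fast]=9≠a[slow]=8 write a[5]=9, slow++,fast++
slow=5 fast=7: a[fast]=9=a[slow] dup, fast++

slow=5, fast=8, prefix=[1, 4, 5, 8, 9]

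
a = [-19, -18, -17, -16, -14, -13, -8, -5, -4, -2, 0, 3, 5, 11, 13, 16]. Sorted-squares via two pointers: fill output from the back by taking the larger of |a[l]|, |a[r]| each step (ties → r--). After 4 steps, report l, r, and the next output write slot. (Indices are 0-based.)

[0,15] |-19|>|16| out[15]=361 → l++
[1,15] |-18|>|16| out[14]=324 → l++
[2,15] |-17|>|16| out[13]=289 → l++
[3,15] |-16|<=|16| out[12]=256 → r--

l=3, r=14, next write slot=11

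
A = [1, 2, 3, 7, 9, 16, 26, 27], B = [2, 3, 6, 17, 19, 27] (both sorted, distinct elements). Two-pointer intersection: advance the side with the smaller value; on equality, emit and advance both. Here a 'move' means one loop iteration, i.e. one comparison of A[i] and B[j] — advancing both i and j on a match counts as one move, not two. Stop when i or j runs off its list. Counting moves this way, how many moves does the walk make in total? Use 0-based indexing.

[i=0,j=0] 1<2 → i++
[i=1,j=0] 2==2 emit → i++,j++
[i=2,j=1] 3==3 emit → i++,j++
[i=3,j=2] 7>6 → j++
[i=3,j=3] 7<17 → i++
[i=4,j=3] 9<17 → i++
[i=5,j=3] 16<17 → i++
[i=6,j=3] 26>17 → j++
[i=6,j=4] 26>19 → j++
[i=6,j=5] 26<27 → i++
[i=7,j=5] 27==27 emit → i++,j++

11 moves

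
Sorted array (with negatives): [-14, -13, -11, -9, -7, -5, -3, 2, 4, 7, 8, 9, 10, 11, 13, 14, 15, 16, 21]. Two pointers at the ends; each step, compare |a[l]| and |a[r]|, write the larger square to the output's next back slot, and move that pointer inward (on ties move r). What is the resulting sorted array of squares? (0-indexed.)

[4, 9, 16, 25, 49, 49, 64, 81, 81, 100, 121, 121, 169, 169, 196, 196, 225, 256, 441]

[0,18] |-14|<=|21| out[18]=441 → r--
[0,17] |-14|<=|16| out[17]=256 → r--
[0,16] |-14|<=|15| out[16]=225 → r--
[0,15] |-14|<=|14| out[15]=196 → r--
[0,14] |-14|>|13| out[14]=196 → l++
[1,14] |-13|<=|13| out[13]=169 → r--
[1,13] |-13|>|11| out[12]=169 → l++
[2,13] |-11|<=|11| out[11]=121 → r--
[2,12] |-11|>|10| out[10]=121 → l++
[3,12] |-9|<=|10| out[9]=100 → r--
[3,11] |-9|<=|9| out[8]=81 → r--
[3,10] |-9|>|8| out[7]=81 → l++
[4,10] |-7|<=|8| out[6]=64 → r--
[4,9] |-7|<=|7| out[5]=49 → r--
[4,8] |-7|>|4| out[4]=49 → l++
[5,8] |-5|>|4| out[3]=25 → l++
[6,8] |-3|<=|4| out[2]=16 → r--
[6,7] |-3|>|2| out[1]=9 → l++
[7,7] |2|<=|2| out[0]=4 → r--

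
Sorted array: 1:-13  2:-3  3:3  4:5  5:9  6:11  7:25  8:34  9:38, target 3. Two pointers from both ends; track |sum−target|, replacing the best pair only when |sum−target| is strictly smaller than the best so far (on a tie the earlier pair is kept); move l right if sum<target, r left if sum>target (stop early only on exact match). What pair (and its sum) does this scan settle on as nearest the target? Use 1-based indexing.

pair (-3, 5) with sum 2 (|Δ|=1)

l=1 r=9: -13+38=25 d=22 *, r--
l=1 r=8: -13+34=21 d=18 *, r--
l=1 r=7: -13+25=12 d=9 *, r--
l=1 r=6: -13+11=-2 d=5 *, l++
l=2 r=6: -3+11=8 d=5, r--
l=2 r=5: -3+9=6 d=3 *, r--
l=2 r=4: -3+5=2 d=1 *, l++
l=3 r=4: 3+5=8 d=5, r--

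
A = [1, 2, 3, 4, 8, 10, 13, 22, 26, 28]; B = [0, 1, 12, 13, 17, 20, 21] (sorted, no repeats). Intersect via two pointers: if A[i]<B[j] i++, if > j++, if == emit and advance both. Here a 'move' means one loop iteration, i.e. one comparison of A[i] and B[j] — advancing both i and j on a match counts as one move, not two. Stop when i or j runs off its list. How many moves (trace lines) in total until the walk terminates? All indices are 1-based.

12 moves

i=1 j=1: 1>0, j++
i=1 j=2: 1==1 emit, i++,j++
i=2 j=3: 2<12, i++
i=3 j=3: 3<12, i++
i=4 j=3: 4<12, i++
i=5 j=3: 8<12, i++
i=6 j=3: 10<12, i++
i=7 j=3: 13>12, j++
i=7 j=4: 13==13 emit, i++,j++
i=8 j=5: 22>17, j++
i=8 j=6: 22>20, j++
i=8 j=7: 22>21, j++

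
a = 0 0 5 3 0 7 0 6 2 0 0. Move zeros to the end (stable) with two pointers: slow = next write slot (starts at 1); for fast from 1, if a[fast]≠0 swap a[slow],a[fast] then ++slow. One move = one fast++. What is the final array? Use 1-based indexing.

[5, 3, 7, 6, 2, 0, 0, 0, 0, 0, 0]

(s=1,f=1) a[fast]=0 → fast++
(s=1,f=2) a[fast]=0 → fast++
(s=1,f=3) a[fast]=5≠0 swap→a[1]=5 → slow++,fast++
(s=2,f=4) a[fast]=3≠0 swap→a[2]=3 → slow++,fast++
(s=3,f=5) a[fast]=0 → fast++
(s=3,f=6) a[fast]=7≠0 swap→a[3]=7 → slow++,fast++
(s=4,f=7) a[fast]=0 → fast++
(s=4,f=8) a[fast]=6≠0 swap→a[4]=6 → slow++,fast++
(s=5,f=9) a[fast]=2≠0 swap→a[5]=2 → slow++,fast++
(s=6,f=10) a[fast]=0 → fast++
(s=6,f=11) a[fast]=0 → fast++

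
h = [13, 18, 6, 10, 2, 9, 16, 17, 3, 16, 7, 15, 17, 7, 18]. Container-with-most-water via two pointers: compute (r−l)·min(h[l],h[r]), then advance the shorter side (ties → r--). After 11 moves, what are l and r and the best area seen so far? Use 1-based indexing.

l=2, r=5, best area=234

[1,15] min(13,18)*14=182 best=182 * → l++
[2,15] min(18,18)*13=234 best=234 * → r--
[2,14] min(18,7)*12=84 best=234 → r--
[2,13] min(18,17)*11=187 best=234 → r--
[2,12] min(18,15)*10=150 best=234 → r--
[2,11] min(18,7)*9=63 best=234 → r--
[2,10] min(18,16)*8=128 best=234 → r--
[2,9] min(18,3)*7=21 best=234 → r--
[2,8] min(18,17)*6=102 best=234 → r--
[2,7] min(18,16)*5=80 best=234 → r--
[2,6] min(18,9)*4=36 best=234 → r--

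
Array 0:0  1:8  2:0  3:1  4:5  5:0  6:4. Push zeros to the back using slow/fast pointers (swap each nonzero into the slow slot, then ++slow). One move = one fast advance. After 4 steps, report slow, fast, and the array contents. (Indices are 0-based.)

slow=0 fast=0: a[fast]=0, fast++
slow=0 fast=1: a[fast]=8≠0 swap→a[0]=8, slow++,fast++
slow=1 fast=2: a[fast]=0, fast++
slow=1 fast=3: a[fast]=1≠0 swap→a[1]=1, slow++,fast++

slow=2, fast=4, a=[8, 1, 0, 0, 5, 0, 4]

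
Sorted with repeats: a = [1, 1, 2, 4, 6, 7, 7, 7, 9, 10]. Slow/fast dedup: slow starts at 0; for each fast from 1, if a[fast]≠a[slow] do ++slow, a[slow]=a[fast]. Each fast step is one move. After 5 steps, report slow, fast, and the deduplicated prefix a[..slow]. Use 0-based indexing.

slow=4, fast=6, prefix=[1, 2, 4, 6, 7]

(s=0,f=1) a[fast]=1=a[slow] dup → fast++
(s=0,f=2) a[fast]=2≠a[slow]=1 write a[1]=2 → slow++,fast++
(s=1,f=3) a[fast]=4≠a[slow]=2 write a[2]=4 → slow++,fast++
(s=2,f=4) a[fast]=6≠a[slow]=4 write a[3]=6 → slow++,fast++
(s=3,f=5) a[fast]=7≠a[slow]=6 write a[4]=7 → slow++,fast++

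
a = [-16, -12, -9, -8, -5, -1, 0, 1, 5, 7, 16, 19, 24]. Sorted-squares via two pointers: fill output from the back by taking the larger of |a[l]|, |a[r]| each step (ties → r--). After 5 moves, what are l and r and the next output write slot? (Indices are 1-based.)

l=3, r=10, next write slot=8

[1,13] |-16|<=|24| out[13]=576 → r--
[1,12] |-16|<=|19| out[12]=361 → r--
[1,11] |-16|<=|16| out[11]=256 → r--
[1,10] |-16|>|7| out[10]=256 → l++
[2,10] |-12|>|7| out[9]=144 → l++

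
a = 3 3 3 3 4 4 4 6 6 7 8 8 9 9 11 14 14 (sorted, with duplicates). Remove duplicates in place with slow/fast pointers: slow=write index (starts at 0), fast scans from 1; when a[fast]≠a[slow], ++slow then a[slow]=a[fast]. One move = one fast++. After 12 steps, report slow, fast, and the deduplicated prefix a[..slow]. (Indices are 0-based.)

(s=0,f=1) a[fast]=3=a[slow] dup → fast++
(s=0,f=2) a[fast]=3=a[slow] dup → fast++
(s=0,f=3) a[fast]=3=a[slow] dup → fast++
(s=0,f=4) a[fast]=4≠a[slow]=3 write a[1]=4 → slow++,fast++
(s=1,f=5) a[fast]=4=a[slow] dup → fast++
(s=1,f=6) a[fast]=4=a[slow] dup → fast++
(s=1,f=7) a[fast]=6≠a[slow]=4 write a[2]=6 → slow++,fast++
(s=2,f=8) a[fast]=6=a[slow] dup → fast++
(s=2,f=9) a[fast]=7≠a[slow]=6 write a[3]=7 → slow++,fast++
(s=3,f=10) a[fast]=8≠a[slow]=7 write a[4]=8 → slow++,fast++
(s=4,f=11) a[fast]=8=a[slow] dup → fast++
(s=4,f=12) a[fast]=9≠a[slow]=8 write a[5]=9 → slow++,fast++

slow=5, fast=13, prefix=[3, 4, 6, 7, 8, 9]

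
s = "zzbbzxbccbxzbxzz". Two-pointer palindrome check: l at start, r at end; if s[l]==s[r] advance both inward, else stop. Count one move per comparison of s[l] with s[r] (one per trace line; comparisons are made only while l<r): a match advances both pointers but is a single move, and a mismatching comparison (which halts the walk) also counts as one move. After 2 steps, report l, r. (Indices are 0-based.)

[0,15] 'z'=='z' → l++,r--
[1,14] 'z'=='z' → l++,r--

l=2, r=13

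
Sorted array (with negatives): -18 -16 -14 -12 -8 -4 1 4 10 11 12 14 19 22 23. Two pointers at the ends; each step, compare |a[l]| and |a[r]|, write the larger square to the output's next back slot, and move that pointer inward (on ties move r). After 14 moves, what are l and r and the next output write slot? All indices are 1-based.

l=7, r=7, next write slot=1

[1,15] |-18|<=|23| out[15]=529 → r--
[1,14] |-18|<=|22| out[14]=484 → r--
[1,13] |-18|<=|19| out[13]=361 → r--
[1,12] |-18|>|14| out[12]=324 → l++
[2,12] |-16|>|14| out[11]=256 → l++
[3,12] |-14|<=|14| out[10]=196 → r--
[3,11] |-14|>|12| out[9]=196 → l++
[4,11] |-12|<=|12| out[8]=144 → r--
[4,10] |-12|>|11| out[7]=144 → l++
[5,10] |-8|<=|11| out[6]=121 → r--
[5,9] |-8|<=|10| out[5]=100 → r--
[5,8] |-8|>|4| out[4]=64 → l++
[6,8] |-4|<=|4| out[3]=16 → r--
[6,7] |-4|>|1| out[2]=16 → l++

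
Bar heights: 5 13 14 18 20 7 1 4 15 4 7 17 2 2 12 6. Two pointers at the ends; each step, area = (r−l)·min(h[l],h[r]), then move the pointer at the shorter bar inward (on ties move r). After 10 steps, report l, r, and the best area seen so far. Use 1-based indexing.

l=1 r=16: min(5,6)*15=75 best=75 *, l++
l=2 r=16: min(13,6)*14=84 best=84 *, r--
l=2 r=15: min(13,12)*13=156 best=156 *, r--
l=2 r=14: min(13,2)*12=24 best=156, r--
l=2 r=13: min(13,2)*11=22 best=156, r--
l=2 r=12: min(13,17)*10=130 best=156, l++
l=3 r=12: min(14,17)*9=126 best=156, l++
l=4 r=12: min(18,17)*8=136 best=156, r--
l=4 r=11: min(18,7)*7=49 best=156, r--
l=4 r=10: min(18,4)*6=24 best=156, r--

l=4, r=9, best area=156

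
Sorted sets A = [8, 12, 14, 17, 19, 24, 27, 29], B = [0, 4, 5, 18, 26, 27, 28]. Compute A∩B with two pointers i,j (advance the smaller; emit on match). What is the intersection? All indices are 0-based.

[i=0,j=0] 8>0 → j++
[i=0,j=1] 8>4 → j++
[i=0,j=2] 8>5 → j++
[i=0,j=3] 8<18 → i++
[i=1,j=3] 12<18 → i++
[i=2,j=3] 14<18 → i++
[i=3,j=3] 17<18 → i++
[i=4,j=3] 19>18 → j++
[i=4,j=4] 19<26 → i++
[i=5,j=4] 24<26 → i++
[i=6,j=4] 27>26 → j++
[i=6,j=5] 27==27 emit → i++,j++
[i=7,j=6] 29>28 → j++

intersection = [27]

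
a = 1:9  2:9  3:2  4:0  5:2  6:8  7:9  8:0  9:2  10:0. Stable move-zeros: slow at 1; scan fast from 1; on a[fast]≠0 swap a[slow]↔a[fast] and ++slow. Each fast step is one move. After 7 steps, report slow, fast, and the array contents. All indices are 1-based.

slow=7, fast=8, a=[9, 9, 2, 2, 8, 9, 0, 0, 2, 0]

slow=1 fast=1: a[fast]=9≠0 swap→a[1]=9, slow++,fast++
slow=2 fast=2: a[fast]=9≠0 swap→a[2]=9, slow++,fast++
slow=3 fast=3: a[fast]=2≠0 swap→a[3]=2, slow++,fast++
slow=4 fast=4: a[fast]=0, fast++
slow=4 fast=5: a[fast]=2≠0 swap→a[4]=2, slow++,fast++
slow=5 fast=6: a[fast]=8≠0 swap→a[5]=8, slow++,fast++
slow=6 fast=7: a[fast]=9≠0 swap→a[6]=9, slow++,fast++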